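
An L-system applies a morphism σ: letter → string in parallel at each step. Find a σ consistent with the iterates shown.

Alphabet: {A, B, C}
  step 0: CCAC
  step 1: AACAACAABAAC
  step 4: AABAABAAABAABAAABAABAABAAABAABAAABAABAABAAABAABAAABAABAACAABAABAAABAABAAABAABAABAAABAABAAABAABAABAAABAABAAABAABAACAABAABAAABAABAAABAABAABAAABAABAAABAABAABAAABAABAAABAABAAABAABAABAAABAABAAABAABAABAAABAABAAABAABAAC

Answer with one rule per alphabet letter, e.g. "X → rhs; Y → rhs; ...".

A->AAB, B->A, C->AAC

  step 0 ⇒ step 1: CCAC ⇒ AAC·AAC·AAB·AAC
    A ↦ AAB
    C ↦ AAC
    B ↦ A  (constrained at step 1)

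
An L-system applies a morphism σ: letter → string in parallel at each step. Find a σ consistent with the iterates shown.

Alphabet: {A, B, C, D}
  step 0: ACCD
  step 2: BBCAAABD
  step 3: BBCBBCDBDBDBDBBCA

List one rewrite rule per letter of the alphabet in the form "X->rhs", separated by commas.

A->BD, B->BBC, C->D, D->A

  step 2 ⇒ step 3: BBCAAABD ⇒ BBC·BBC·D·BD·BD·BD·BBC·A
    A ↦ BD
    B ↦ BBC
    C ↦ D
    D ↦ A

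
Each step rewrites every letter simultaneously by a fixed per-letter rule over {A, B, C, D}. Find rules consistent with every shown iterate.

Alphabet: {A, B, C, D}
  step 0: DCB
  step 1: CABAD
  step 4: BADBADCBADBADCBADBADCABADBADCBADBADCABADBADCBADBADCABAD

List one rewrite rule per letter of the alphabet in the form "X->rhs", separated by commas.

  step 0 ⇒ step 1: DCB ⇒ C·A·BAD
    B ↦ BAD
    C ↦ A
    D ↦ C
    A ↦ BAD  (constrained at step 1)

A->BAD, B->BAD, C->A, D->C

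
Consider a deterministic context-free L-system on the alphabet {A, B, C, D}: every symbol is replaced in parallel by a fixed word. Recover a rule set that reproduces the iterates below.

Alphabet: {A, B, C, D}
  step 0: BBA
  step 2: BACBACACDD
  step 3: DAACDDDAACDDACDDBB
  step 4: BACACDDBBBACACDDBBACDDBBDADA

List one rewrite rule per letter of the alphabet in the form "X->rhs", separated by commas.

A->AC, B->DA, C->DD, D->B

  step 3 ⇒ step 4: DAACDDDAACDDACDDBB ⇒ B·AC·AC·DD·B·B·B·AC·AC·DD·B·B·AC·DD·B·B·DA·DA
    A ↦ AC
    B ↦ DA
    C ↦ DD
    D ↦ B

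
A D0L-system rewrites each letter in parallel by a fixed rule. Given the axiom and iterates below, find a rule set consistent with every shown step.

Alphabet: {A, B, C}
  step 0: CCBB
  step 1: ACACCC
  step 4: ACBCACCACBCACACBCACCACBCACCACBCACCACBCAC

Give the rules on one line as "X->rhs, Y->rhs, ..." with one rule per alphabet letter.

  step 0 ⇒ step 1: CCBB ⇒ AC·AC·C·C
    B ↦ C
    C ↦ AC
    A ↦ BC  (constrained at step 1)

A->BC, B->C, C->AC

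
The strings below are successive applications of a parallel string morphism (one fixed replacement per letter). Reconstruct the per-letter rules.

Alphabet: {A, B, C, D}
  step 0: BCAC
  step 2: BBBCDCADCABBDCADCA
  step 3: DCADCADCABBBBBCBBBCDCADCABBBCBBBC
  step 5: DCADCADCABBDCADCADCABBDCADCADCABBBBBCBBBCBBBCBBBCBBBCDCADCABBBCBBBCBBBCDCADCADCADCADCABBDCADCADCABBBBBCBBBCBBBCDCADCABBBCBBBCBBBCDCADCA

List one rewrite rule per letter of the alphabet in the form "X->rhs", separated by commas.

  step 2 ⇒ step 3: BBBCDCADCABBDCADCA ⇒ DCA·DCA·DCA·BB·B·BB·C·B·BB·C·DCA·DCA·B·BB·C·B·BB·C
    A ↦ C
    B ↦ DCA
    C ↦ BB
    D ↦ B

A->C, B->DCA, C->BB, D->B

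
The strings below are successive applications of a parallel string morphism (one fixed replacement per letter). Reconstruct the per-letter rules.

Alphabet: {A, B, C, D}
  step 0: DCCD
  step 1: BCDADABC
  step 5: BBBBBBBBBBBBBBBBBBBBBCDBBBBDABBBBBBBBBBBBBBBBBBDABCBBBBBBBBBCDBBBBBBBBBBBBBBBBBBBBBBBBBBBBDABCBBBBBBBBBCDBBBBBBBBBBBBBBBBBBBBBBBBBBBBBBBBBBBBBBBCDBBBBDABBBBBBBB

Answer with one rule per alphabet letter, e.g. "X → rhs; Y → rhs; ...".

  step 0 ⇒ step 1: DCCD ⇒ BC·DA·DA·BC
    C ↦ DA
    D ↦ BC
    A ↦ DBB  (constrained at step 1)
    B ↦ BB  (constrained at step 1)

A->DBB, B->BB, C->DA, D->BC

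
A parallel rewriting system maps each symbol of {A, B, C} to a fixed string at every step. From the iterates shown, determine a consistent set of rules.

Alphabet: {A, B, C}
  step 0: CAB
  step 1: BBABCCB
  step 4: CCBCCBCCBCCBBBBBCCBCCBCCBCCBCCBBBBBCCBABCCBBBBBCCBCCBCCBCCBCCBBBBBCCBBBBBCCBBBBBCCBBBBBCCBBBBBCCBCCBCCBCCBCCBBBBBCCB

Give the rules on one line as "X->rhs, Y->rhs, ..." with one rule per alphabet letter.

A->AB, B->CCB, C->BB

  step 0 ⇒ step 1: CAB ⇒ BB·AB·CCB
    A ↦ AB
    B ↦ CCB
    C ↦ BB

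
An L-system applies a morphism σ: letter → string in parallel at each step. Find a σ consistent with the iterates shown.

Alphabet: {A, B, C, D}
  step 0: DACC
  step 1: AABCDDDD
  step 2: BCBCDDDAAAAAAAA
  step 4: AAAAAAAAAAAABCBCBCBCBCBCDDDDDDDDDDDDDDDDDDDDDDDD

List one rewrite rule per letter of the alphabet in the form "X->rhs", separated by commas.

  step 1 ⇒ step 2: AABCDDDD ⇒ BC·BC·D·DD·AA·AA·AA·AA
    A ↦ BC
    B ↦ D
    C ↦ DD
    D ↦ AA

A->BC, B->D, C->DD, D->AA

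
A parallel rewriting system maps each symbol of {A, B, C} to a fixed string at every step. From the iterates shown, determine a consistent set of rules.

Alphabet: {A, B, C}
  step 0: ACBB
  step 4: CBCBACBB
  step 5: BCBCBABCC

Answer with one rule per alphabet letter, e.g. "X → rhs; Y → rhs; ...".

  step 4 ⇒ step 5: CBCBACBB ⇒ B·C·B·C·BA·B·C·C
    A ↦ BA
    B ↦ C
    C ↦ B

A->BA, B->C, C->B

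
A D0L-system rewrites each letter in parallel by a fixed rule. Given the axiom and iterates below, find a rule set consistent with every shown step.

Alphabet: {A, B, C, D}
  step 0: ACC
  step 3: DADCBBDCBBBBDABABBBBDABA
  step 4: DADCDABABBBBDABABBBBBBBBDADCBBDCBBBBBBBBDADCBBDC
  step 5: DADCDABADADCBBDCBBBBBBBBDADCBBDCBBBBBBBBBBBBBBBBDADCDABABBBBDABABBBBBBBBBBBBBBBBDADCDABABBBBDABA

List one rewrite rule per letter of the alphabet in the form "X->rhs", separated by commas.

A->DC, B->BB, C->BA, D->DA

  step 4 ⇒ step 5: DADCDABABBBBDABABBBBBBBBDADCBBDCBBBBBBBBDADCBBDC ⇒ DA·DC·DA·BA·DA·DC·BB·DC·BB·BB·BB·BB·DA·DC·BB·DC·BB·BB·BB·BB·BB·BB·BB·BB·DA·DC·DA·BA·BB·BB·DA·BA·BB·BB·BB·BB·BB·BB·BB·BB·DA·DC·DA·BA·BB·BB·DA·BA
    A ↦ DC
    B ↦ BB
    C ↦ BA
    D ↦ DA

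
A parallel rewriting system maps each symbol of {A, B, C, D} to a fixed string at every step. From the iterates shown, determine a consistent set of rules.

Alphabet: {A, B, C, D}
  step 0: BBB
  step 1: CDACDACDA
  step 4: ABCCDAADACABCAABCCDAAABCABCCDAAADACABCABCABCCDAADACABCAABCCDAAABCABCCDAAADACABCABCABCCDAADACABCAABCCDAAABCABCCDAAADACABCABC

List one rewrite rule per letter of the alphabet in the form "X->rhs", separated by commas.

A->ABC, B->CDA, C->A, D->DAC

  step 0 ⇒ step 1: BBB ⇒ CDA·CDA·CDA
    B ↦ CDA
    A ↦ ABC  (constrained at step 1)
    C ↦ A  (constrained at step 1)
    D ↦ DAC  (constrained at step 1)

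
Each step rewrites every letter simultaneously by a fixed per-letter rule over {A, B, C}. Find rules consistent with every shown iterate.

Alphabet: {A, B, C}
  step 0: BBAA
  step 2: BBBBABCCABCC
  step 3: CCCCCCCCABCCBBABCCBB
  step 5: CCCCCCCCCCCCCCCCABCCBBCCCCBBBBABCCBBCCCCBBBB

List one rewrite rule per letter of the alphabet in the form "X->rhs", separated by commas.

  step 2 ⇒ step 3: BBBBABCCABCC ⇒ CC·CC·CC·CC·AB·CC·B·B·AB·CC·B·B
    A ↦ AB
    B ↦ CC
    C ↦ B

A->AB, B->CC, C->B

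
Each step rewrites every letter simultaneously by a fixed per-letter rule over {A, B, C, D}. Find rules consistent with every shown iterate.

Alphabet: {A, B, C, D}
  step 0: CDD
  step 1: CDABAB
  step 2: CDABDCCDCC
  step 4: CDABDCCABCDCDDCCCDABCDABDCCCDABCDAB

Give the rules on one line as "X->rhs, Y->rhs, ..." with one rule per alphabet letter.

  step 1 ⇒ step 2: CDABAB ⇒ CD·AB·DC·C·DC·C
    A ↦ DC
    B ↦ C
    C ↦ CD
    D ↦ AB

A->DC, B->C, C->CD, D->AB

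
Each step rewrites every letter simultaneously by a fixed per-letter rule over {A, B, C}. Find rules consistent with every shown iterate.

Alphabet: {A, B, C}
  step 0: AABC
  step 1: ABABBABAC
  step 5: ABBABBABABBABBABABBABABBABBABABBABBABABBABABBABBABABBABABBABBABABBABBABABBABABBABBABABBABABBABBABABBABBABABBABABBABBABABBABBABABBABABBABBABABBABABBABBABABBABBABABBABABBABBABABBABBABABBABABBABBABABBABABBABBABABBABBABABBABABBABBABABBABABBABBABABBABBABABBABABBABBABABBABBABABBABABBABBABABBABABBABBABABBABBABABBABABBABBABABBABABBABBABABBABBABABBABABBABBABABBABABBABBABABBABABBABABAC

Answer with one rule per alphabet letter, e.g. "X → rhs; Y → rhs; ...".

A->AB, B->BAB, C->AC

  step 0 ⇒ step 1: AABC ⇒ AB·AB·BAB·AC
    A ↦ AB
    B ↦ BAB
    C ↦ AC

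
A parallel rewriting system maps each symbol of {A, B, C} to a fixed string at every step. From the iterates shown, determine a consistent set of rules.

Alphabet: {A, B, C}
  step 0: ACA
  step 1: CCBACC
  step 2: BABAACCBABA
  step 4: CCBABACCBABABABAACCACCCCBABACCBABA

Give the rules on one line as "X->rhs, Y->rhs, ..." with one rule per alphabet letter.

  step 1 ⇒ step 2: CCBACC ⇒ BA·BA·A·CC·BA·BA
    A ↦ CC
    B ↦ A
    C ↦ BA

A->CC, B->A, C->BA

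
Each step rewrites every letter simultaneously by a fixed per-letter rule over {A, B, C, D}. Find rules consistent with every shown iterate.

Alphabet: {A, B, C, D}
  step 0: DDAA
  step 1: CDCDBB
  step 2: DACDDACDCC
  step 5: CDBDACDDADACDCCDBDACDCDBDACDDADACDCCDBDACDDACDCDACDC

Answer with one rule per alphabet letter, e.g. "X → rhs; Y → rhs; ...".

  step 1 ⇒ step 2: CDCDBB ⇒ DA·CD·DA·CD·C·C
    B ↦ C
    C ↦ DA
    D ↦ CD
  step 0 ⇒ step 1: DDAA ⇒ CD·CD·B·B
    A ↦ B

A->B, B->C, C->DA, D->CD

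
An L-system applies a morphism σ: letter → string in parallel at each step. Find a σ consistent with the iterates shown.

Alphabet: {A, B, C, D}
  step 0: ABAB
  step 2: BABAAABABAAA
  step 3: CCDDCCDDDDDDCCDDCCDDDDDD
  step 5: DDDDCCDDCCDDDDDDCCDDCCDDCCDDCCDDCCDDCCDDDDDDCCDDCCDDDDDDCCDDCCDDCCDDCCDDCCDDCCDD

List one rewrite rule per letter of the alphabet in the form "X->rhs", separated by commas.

A->DD, B->CC, C->A, D->BA

  step 2 ⇒ step 3: BABAAABABAAA ⇒ CC·DD·CC·DD·DD·DD·CC·DD·CC·DD·DD·DD
    A ↦ DD
    B ↦ CC
    C ↦ A  (constrained at step 3)
    D ↦ BA  (constrained at step 3)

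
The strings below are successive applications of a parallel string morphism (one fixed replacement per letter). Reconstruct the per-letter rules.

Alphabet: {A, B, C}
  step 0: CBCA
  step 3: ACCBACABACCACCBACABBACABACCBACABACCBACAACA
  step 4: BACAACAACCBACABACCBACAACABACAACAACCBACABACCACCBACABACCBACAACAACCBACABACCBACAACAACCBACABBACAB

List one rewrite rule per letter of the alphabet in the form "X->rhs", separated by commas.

A->B, B->ACC, C->ACA

  step 3 ⇒ step 4: ACCBACABACCACCBACABBACABACCBACABACCBACAACA ⇒ B·ACA·ACA·ACC·B·ACA·B·ACC·B·ACA·ACA·B·ACA·ACA·ACC·B·ACA·B·ACC·ACC·B·ACA·B·ACC·B·ACA·ACA·ACC·B·ACA·B·ACC·B·ACA·ACA·ACC·B·ACA·B·B·ACA·B
    A ↦ B
    B ↦ ACC
    C ↦ ACA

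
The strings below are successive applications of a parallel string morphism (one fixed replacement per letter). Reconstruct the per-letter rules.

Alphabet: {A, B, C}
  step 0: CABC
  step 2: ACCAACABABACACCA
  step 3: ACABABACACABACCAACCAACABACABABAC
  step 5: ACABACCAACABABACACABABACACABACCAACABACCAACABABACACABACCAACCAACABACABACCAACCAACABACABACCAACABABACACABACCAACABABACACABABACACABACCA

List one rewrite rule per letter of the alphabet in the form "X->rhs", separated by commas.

A->AC, B->CA, C->AB

  step 2 ⇒ step 3: ACCAACABABACACCA ⇒ AC·AB·AB·AC·AC·AB·AC·CA·AC·CA·AC·AB·AC·AB·AB·AC
    A ↦ AC
    B ↦ CA
    C ↦ AB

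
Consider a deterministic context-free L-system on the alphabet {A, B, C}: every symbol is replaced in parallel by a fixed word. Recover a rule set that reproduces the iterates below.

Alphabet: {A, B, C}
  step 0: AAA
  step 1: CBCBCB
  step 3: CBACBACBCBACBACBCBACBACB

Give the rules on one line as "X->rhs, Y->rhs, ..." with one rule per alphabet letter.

A->CB, B->BA, C->AC

  step 0 ⇒ step 1: AAA ⇒ CB·CB·CB
    A ↦ CB
    B ↦ BA  (constrained at step 1)
    C ↦ AC  (constrained at step 1)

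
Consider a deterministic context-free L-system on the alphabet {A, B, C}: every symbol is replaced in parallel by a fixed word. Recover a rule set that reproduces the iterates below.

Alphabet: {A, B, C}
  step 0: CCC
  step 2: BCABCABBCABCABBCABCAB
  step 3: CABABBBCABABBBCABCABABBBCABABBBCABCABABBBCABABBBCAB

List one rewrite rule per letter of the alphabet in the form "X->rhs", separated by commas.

A->B, B->CAB, C->ABB

  step 2 ⇒ step 3: BCABCABBCABCABBCABCAB ⇒ CAB·ABB·B·CAB·ABB·B·CAB·CAB·ABB·B·CAB·ABB·B·CAB·CAB·ABB·B·CAB·ABB·B·CAB
    A ↦ B
    B ↦ CAB
    C ↦ ABB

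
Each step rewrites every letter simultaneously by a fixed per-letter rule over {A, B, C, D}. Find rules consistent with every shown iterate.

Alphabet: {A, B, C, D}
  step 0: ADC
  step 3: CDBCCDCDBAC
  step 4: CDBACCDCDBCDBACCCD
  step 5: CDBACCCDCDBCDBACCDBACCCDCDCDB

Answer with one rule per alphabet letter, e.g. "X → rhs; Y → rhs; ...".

A->C, B->AC, C->CD, D->B

  step 4 ⇒ step 5: CDBACCDCDBCDBACCCD ⇒ CD·B·AC·C·CD·CD·B·CD·B·AC·CD·B·AC·C·CD·CD·CD·B
    A ↦ C
    B ↦ AC
    C ↦ CD
    D ↦ B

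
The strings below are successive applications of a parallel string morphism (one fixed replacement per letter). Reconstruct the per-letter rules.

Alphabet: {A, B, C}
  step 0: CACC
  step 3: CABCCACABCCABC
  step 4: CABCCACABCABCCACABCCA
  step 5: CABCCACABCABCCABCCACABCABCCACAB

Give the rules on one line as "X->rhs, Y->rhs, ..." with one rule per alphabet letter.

  step 4 ⇒ step 5: CABCCACABCABCCACABCCA ⇒ CA·B·C·CA·CA·B·CA·B·C·CA·B·C·CA·CA·B·CA·B·C·CA·CA·B
    A ↦ B
    B ↦ C
    C ↦ CA

A->B, B->C, C->CA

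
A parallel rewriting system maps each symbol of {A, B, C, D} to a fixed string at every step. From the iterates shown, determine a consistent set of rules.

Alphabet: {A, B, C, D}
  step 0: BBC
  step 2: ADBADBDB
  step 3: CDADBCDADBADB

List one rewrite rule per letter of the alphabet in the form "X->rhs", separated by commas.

  step 2 ⇒ step 3: ADBADBDB ⇒ CD·A·DB·CD·A·DB·A·DB
    A ↦ CD
    B ↦ DB
    D ↦ A
    C ↦ B  (constrained at step 0)

A->CD, B->DB, C->B, D->A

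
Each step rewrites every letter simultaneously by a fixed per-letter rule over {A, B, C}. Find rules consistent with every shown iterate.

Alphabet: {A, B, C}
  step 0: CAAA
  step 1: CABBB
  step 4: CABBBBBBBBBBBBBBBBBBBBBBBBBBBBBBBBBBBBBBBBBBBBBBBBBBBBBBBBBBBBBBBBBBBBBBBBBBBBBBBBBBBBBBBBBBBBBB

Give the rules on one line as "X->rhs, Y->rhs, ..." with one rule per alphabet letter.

  step 0 ⇒ step 1: CAAA ⇒ CA·B·B·B
    A ↦ B
    C ↦ CA
    B ↦ BBB  (constrained at step 1)

A->B, B->BBB, C->CA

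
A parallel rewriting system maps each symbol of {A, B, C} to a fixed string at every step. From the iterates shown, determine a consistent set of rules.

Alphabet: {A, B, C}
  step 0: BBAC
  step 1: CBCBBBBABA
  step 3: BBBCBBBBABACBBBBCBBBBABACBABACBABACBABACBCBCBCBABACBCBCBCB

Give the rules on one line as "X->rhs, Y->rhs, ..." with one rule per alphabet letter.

A->BBB, B->CB, C->ABA

  step 0 ⇒ step 1: BBAC ⇒ CB·CB·BBB·ABA
    A ↦ BBB
    B ↦ CB
    C ↦ ABA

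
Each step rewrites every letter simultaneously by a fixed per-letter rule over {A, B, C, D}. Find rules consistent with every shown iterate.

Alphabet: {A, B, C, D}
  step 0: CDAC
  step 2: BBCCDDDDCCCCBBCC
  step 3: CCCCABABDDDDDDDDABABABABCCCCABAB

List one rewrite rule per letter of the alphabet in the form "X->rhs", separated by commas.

  step 2 ⇒ step 3: BBCCDDDDCCCCBBCC ⇒ CC·CC·AB·AB·DD·DD·DD·DD·AB·AB·AB·AB·CC·CC·AB·AB
    B ↦ CC
    C ↦ AB
    D ↦ DD
    A ↦ BB  (constrained at step 0)

A->BB, B->CC, C->AB, D->DD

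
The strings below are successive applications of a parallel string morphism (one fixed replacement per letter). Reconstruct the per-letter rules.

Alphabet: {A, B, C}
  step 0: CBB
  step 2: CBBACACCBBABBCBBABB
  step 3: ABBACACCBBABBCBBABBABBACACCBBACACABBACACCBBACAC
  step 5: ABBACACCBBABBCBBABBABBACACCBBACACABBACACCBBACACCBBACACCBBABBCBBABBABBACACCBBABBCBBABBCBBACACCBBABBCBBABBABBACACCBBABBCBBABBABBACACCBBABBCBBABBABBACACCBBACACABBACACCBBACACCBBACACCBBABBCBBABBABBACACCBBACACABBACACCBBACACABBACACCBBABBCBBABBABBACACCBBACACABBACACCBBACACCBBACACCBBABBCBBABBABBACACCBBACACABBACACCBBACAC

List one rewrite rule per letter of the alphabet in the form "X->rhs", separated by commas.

A->CBB, B->AC, C->ABB

  step 2 ⇒ step 3: CBBACACCBBABBCBBABB ⇒ ABB·AC·AC·CBB·ABB·CBB·ABB·ABB·AC·AC·CBB·AC·AC·ABB·AC·AC·CBB·AC·AC
    A ↦ CBB
    B ↦ AC
    C ↦ ABB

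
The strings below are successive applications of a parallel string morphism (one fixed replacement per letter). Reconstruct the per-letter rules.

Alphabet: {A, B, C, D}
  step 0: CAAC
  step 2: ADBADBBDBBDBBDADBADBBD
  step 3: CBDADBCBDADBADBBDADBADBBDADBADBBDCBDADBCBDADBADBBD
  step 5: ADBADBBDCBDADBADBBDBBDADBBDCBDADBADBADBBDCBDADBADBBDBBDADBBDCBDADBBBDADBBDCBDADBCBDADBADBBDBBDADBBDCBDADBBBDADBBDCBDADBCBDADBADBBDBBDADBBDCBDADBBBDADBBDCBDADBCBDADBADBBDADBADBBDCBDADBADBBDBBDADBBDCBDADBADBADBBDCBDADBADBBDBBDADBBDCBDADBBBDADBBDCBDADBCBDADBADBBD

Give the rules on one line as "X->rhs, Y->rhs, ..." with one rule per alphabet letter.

  step 2 ⇒ step 3: ADBADBBDBBDBBDADBADBBD ⇒ C·BD·ADB·C·BD·ADB·ADB·BD·ADB·ADB·BD·ADB·ADB·BD·C·BD·ADB·C·BD·ADB·ADB·BD
    A ↦ C
    B ↦ ADB
    D ↦ BD
    C ↦ BBD  (constrained at step 0)

A->C, B->ADB, C->BBD, D->BD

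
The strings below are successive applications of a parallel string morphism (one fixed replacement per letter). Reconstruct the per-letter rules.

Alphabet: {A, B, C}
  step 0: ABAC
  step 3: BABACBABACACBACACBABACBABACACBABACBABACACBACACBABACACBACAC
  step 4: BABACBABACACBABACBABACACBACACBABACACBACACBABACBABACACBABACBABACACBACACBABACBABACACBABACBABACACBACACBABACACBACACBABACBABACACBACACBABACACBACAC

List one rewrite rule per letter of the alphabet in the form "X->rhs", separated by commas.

  step 3 ⇒ step 4: BABACBABACACBACACBABACBABACACBABACBABACACBACACBABACACBACAC ⇒ BA·BAC·BA·BAC·AC·BA·BAC·BA·BAC·AC·BAC·AC·BA·BAC·AC·BAC·AC·BA·BAC·BA·BAC·AC·BA·BAC·BA·BAC·AC·BAC·AC·BA·BAC·BA·BAC·AC·BA·BAC·BA·BAC·AC·BAC·AC·BA·BAC·AC·BAC·AC·BA·BAC·BA·BAC·AC·BAC·AC·BA·BAC·AC·BAC·AC
    A ↦ BAC
    B ↦ BA
    C ↦ AC

A->BAC, B->BA, C->AC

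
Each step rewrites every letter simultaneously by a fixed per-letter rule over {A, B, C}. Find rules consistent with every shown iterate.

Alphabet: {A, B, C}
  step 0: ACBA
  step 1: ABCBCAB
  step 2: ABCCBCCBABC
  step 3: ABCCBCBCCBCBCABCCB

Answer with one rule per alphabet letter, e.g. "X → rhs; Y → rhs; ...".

  step 2 ⇒ step 3: ABCCBCCBABC ⇒ AB·C·CB·CB·C·CB·CB·C·AB·C·CB
    A ↦ AB
    B ↦ C
    C ↦ CB

A->AB, B->C, C->CB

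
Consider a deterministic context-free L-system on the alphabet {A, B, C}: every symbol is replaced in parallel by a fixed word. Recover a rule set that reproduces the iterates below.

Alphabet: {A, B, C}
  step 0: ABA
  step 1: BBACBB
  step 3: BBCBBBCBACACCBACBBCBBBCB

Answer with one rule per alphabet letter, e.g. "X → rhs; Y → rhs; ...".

A->BB, B->AC, C->CB

  step 0 ⇒ step 1: ABA ⇒ BB·AC·BB
    A ↦ BB
    B ↦ AC
    C ↦ CB  (constrained at step 1)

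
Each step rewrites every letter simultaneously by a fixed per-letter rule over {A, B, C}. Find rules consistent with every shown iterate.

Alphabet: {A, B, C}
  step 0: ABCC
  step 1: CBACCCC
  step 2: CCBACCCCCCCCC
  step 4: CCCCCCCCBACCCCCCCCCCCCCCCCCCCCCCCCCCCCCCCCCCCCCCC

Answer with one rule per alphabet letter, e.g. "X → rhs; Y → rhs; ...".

A->C, B->BA, C->CC

  step 1 ⇒ step 2: CBACCCC ⇒ CC·BA·C·CC·CC·CC·CC
    A ↦ C
    B ↦ BA
    C ↦ CC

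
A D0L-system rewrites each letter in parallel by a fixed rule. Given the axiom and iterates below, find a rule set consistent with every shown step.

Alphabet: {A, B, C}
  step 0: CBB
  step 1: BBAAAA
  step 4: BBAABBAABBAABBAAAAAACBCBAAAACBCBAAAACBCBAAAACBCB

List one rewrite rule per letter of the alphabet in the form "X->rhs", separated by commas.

  step 0 ⇒ step 1: CBB ⇒ BB·AA·AA
    B ↦ AA
    C ↦ BB
    A ↦ CB  (constrained at step 1)

A->CB, B->AA, C->BB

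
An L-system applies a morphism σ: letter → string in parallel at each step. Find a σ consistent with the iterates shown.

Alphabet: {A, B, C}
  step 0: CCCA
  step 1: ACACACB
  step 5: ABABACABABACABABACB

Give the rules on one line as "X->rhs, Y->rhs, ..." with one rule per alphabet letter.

A->B, B->A, C->AC

  step 0 ⇒ step 1: CCCA ⇒ AC·AC·AC·B
    A ↦ B
    C ↦ AC
    B ↦ A  (constrained at step 1)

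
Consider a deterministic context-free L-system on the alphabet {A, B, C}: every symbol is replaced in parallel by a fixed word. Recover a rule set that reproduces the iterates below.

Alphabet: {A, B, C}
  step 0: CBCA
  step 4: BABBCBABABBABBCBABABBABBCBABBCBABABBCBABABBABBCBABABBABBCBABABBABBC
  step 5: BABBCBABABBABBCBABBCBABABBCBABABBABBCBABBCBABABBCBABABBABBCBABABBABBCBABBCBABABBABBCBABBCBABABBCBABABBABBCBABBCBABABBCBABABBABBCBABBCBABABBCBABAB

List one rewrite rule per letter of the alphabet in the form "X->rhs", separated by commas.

  step 4 ⇒ step 5: BABBCBABABBABBCBABABBABBCBABBCBABABBCBABABBABBCBABABBABBCBABABBABBC ⇒ BA·BBC·BA·BA·B·BA·BBC·BA·BBC·BA·BA·BBC·BA·BA·B·BA·BBC·BA·BBC·BA·BA·BBC·BA·BA·B·BA·BBC·BA·BA·B·BA·BBC·BA·BBC·BA·BA·B·BA·BBC·BA·BBC·BA·BA·BBC·BA·BA·B·BA·BBC·BA·BBC·BA·BA·BBC·BA·BA·B·BA·BBC·BA·BBC·BA·BA·BBC·BA·BA·B
    A ↦ BBC
    B ↦ BA
    C ↦ B

A->BBC, B->BA, C->B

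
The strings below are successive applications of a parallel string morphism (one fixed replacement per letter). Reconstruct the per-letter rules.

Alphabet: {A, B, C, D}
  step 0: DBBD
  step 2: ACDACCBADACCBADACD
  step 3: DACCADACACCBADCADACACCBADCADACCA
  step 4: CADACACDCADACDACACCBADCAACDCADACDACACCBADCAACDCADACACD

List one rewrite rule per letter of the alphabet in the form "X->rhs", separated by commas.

A->D, B->CBA, C->AC, D->CA

  step 3 ⇒ step 4: DACCADACACCBADCADACACCBADCADACCA ⇒ CA·D·AC·AC·D·CA·D·AC·D·AC·AC·CBA·D·CA·AC·D·CA·D·AC·D·AC·AC·CBA·D·CA·AC·D·CA·D·AC·AC·D
    A ↦ D
    B ↦ CBA
    C ↦ AC
    D ↦ CA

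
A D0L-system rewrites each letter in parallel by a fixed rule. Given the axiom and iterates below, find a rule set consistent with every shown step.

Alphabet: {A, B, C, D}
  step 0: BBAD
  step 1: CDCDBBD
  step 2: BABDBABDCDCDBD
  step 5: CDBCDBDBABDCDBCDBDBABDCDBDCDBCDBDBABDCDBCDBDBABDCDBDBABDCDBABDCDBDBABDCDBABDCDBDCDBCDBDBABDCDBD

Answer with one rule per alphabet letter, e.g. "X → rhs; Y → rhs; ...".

  step 1 ⇒ step 2: CDCDBBD ⇒ BA·BD·BA·BD·CD·CD·BD
    B ↦ CD
    C ↦ BA
    D ↦ BD
  step 0 ⇒ step 1: BBAD ⇒ CD·CD·B·BD
    A ↦ B

A->B, B->CD, C->BA, D->BD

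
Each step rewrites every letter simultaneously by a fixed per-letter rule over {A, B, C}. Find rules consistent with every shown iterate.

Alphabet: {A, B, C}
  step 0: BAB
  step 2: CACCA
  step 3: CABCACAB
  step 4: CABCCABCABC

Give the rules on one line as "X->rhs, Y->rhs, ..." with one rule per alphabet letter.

  step 3 ⇒ step 4: CABCACAB ⇒ CA·B·C·CA·B·CA·B·C
    A ↦ B
    B ↦ C
    C ↦ CA

A->B, B->C, C->CA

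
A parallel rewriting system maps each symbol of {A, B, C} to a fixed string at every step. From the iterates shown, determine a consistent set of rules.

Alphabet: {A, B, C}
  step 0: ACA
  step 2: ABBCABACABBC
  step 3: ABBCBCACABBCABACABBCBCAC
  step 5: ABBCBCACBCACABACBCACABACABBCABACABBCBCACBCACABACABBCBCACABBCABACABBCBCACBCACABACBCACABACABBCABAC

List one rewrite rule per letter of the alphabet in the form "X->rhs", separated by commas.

A->AB, B->BC, C->AC

  step 2 ⇒ step 3: ABBCABACABBC ⇒ AB·BC·BC·AC·AB·BC·AB·AC·AB·BC·BC·AC
    A ↦ AB
    B ↦ BC
    C ↦ AC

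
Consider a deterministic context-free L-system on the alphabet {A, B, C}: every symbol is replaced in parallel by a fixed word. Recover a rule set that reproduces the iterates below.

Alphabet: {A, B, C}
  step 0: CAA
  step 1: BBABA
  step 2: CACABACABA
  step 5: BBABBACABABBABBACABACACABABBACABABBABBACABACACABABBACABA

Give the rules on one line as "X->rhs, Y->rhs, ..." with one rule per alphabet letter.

  step 1 ⇒ step 2: BBABA ⇒ CA·CA·BA·CA·BA
    A ↦ BA
    B ↦ CA
  step 0 ⇒ step 1: CAA ⇒ B·BA·BA
    C ↦ B

A->BA, B->CA, C->B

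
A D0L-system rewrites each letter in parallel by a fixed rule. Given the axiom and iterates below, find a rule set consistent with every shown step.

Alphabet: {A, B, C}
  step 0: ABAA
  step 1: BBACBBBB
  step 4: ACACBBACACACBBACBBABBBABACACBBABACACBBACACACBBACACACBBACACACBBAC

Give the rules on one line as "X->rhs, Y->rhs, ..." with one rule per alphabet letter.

  step 0 ⇒ step 1: ABAA ⇒ BB·AC·BB·BB
    A ↦ BB
    B ↦ AC
    C ↦ AB  (constrained at step 1)

A->BB, B->AC, C->AB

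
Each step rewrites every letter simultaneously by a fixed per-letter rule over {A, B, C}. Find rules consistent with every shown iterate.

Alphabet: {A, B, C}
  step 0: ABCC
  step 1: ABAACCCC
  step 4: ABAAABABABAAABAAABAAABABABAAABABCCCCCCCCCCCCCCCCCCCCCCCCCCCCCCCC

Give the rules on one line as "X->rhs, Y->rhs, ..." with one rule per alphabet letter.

  step 0 ⇒ step 1: ABCC ⇒ AB·AA·CC·CC
    A ↦ AB
    B ↦ AA
    C ↦ CC

A->AB, B->AA, C->CC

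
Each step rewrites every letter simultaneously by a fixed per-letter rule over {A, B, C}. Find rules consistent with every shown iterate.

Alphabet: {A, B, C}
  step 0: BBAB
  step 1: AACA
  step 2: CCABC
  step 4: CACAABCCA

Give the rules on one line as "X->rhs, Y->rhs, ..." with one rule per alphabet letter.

  step 1 ⇒ step 2: AACA ⇒ C·C·AB·C
    A ↦ C
    C ↦ AB
  step 0 ⇒ step 1: BBAB ⇒ A·A·C·A
    B ↦ A

A->C, B->A, C->AB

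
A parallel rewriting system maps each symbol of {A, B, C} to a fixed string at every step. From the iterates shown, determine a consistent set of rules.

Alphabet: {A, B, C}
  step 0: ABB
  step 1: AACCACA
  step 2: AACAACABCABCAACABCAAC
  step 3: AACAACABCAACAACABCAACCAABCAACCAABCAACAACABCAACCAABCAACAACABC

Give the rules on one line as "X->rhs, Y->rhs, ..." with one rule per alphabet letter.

  step 2 ⇒ step 3: AACAACABCABCAACABCAAC ⇒ AAC·AAC·ABC·AAC·AAC·ABC·AAC·CA·ABC·AAC·CA·ABC·AAC·AAC·ABC·AAC·CA·ABC·AAC·AAC·ABC
    A ↦ AAC
    B ↦ CA
    C ↦ ABC

A->AAC, B->CA, C->ABC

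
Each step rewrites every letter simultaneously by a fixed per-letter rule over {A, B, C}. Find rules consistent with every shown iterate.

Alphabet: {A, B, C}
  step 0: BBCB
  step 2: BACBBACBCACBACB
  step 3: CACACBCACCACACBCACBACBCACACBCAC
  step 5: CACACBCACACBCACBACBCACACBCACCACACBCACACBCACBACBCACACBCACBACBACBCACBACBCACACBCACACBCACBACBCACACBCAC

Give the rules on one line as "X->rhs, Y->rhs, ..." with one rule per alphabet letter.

  step 2 ⇒ step 3: BACBBACBCACBACB ⇒ CAC·AC·B·CAC·CAC·AC·B·CAC·B·AC·B·CAC·AC·B·CAC
    A ↦ AC
    B ↦ CAC
    C ↦ B

A->AC, B->CAC, C->B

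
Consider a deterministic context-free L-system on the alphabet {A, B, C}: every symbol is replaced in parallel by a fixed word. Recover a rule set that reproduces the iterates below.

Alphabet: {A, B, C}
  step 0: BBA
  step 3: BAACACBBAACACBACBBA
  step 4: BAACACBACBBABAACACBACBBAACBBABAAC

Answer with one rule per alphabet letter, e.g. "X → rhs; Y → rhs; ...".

A->AC, B->BA, C->B

  step 3 ⇒ step 4: BAACACBBAACACBACBBA ⇒ BA·AC·AC·B·AC·B·BA·BA·AC·AC·B·AC·B·BA·AC·B·BA·BA·AC
    A ↦ AC
    B ↦ BA
    C ↦ B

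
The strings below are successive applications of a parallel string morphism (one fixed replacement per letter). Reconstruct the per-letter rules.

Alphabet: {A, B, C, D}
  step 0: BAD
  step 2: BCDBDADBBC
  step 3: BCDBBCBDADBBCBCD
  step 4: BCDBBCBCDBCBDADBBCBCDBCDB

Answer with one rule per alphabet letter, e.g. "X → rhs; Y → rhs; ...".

  step 3 ⇒ step 4: BCDBBCBDADBBCBCD ⇒ BC·D·B·BC·BC·D·BC·B·DAD·B·BC·BC·D·BC·D·B
    A ↦ DAD
    B ↦ BC
    C ↦ D
    D ↦ B

A->DAD, B->BC, C->D, D->B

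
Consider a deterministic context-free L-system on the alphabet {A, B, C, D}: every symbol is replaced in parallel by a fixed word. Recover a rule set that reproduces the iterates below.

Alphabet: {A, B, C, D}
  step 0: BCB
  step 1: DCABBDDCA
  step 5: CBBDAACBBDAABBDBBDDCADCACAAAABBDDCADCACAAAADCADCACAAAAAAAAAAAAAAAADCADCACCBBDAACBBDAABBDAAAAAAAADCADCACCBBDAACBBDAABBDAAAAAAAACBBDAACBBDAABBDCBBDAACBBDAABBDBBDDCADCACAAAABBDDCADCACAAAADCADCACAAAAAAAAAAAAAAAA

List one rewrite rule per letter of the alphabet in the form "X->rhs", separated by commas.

A->AA, B->DCA, C->BBD, D->C

  step 0 ⇒ step 1: BCB ⇒ DCA·BBD·DCA
    B ↦ DCA
    C ↦ BBD
    A ↦ AA  (constrained at step 1)
    D ↦ C  (constrained at step 1)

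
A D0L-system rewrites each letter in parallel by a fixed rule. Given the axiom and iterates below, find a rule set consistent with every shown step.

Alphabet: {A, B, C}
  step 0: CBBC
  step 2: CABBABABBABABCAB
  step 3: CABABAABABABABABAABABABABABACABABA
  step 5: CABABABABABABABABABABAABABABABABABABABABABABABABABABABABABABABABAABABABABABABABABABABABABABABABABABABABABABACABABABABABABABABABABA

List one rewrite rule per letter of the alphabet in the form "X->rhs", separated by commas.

A->B, B->ABA, C->CA

  step 2 ⇒ step 3: CABBABABBABABCAB ⇒ CA·B·ABA·ABA·B·ABA·B·ABA·ABA·B·ABA·B·ABA·CA·B·ABA
    A ↦ B
    B ↦ ABA
    C ↦ CA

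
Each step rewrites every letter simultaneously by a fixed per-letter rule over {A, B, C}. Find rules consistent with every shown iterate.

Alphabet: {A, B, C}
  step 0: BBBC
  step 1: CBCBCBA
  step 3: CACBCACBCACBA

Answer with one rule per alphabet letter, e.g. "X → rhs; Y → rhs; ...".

  step 0 ⇒ step 1: BBBC ⇒ CB·CB·CB·A
    B ↦ CB
    C ↦ A
    A ↦ C  (constrained at step 1)

A->C, B->CB, C->A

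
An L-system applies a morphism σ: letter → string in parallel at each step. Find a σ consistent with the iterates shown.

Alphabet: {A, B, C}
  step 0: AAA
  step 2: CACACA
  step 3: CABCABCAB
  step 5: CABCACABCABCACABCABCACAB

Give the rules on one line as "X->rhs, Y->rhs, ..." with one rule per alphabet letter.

  step 2 ⇒ step 3: CACACA ⇒ CA·B·CA·B·CA·B
    A ↦ B
    C ↦ CA
    B ↦ CA  (constrained at step 3)

A->B, B->CA, C->CA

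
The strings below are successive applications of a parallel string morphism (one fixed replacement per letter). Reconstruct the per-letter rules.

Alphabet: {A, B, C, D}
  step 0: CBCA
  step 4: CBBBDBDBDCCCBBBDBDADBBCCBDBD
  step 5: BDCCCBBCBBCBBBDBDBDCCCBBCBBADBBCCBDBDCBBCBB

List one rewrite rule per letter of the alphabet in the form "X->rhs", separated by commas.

  step 4 ⇒ step 5: CBBBDBDBDCCCBBBDBDADBBCCBDBD ⇒ BD·C·C·C·BB·C·BB·C·BB·BD·BD·BD·C·C·C·BB·C·BB·AD·BB·C·C·BD·BD·C·BB·C·BB
    A ↦ AD
    B ↦ C
    C ↦ BD
    D ↦ BB

A->AD, B->C, C->BD, D->BB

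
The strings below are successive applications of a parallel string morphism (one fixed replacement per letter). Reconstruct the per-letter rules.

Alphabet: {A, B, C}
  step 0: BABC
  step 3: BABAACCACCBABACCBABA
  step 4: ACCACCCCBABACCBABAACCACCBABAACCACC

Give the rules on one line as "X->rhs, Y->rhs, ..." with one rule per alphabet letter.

  step 3 ⇒ step 4: BABAACCACCBABACCBABA ⇒ A·CC·A·CC·CC·BA·BA·CC·BA·BA·A·CC·A·CC·BA·BA·A·CC·A·CC
    A ↦ CC
    B ↦ A
    C ↦ BA

A->CC, B->A, C->BA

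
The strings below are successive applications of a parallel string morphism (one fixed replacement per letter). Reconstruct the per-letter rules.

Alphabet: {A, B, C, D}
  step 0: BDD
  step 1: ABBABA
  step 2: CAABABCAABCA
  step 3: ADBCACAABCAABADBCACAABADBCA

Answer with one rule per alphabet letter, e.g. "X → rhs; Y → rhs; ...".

  step 2 ⇒ step 3: CAABABCAABCA ⇒ ADB·CA·CA·AB·CA·AB·ADB·CA·CA·AB·ADB·CA
    A ↦ CA
    B ↦ AB
    C ↦ ADB
  step 0 ⇒ step 1: BDD ⇒ AB·BA·BA
    D ↦ BA

A->CA, B->AB, C->ADB, D->BA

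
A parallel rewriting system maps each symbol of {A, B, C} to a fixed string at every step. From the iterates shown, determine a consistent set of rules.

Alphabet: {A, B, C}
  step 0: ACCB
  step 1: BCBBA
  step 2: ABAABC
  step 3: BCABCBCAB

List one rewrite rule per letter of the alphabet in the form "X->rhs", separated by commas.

A->BC, B->A, C->B

  step 2 ⇒ step 3: ABAABC ⇒ BC·A·BC·BC·A·B
    A ↦ BC
    B ↦ A
    C ↦ B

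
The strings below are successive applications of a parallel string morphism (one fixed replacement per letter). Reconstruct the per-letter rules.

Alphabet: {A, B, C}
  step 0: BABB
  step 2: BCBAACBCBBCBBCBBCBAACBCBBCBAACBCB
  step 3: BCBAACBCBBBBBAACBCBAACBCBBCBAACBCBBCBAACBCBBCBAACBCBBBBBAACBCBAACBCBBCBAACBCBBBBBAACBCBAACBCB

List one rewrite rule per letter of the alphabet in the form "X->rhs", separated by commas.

A->BB, B->BCB, C->AAC

  step 2 ⇒ step 3: BCBAACBCBBCBBCBBCBAACBCBBCBAACBCB ⇒ BCB·AAC·BCB·BB·BB·AAC·BCB·AAC·BCB·BCB·AAC·BCB·BCB·AAC·BCB·BCB·AAC·BCB·BB·BB·AAC·BCB·AAC·BCB·BCB·AAC·BCB·BB·BB·AAC·BCB·AAC·BCB
    A ↦ BB
    B ↦ BCB
    C ↦ AAC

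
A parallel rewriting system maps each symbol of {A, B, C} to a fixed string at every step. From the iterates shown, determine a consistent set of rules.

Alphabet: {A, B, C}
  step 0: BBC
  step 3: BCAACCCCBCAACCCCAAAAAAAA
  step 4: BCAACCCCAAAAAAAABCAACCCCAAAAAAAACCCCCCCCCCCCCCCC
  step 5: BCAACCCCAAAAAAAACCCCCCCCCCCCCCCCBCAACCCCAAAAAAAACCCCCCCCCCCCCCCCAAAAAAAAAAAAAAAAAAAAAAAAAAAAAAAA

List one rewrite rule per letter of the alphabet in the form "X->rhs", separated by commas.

  step 4 ⇒ step 5: BCAACCCCAAAAAAAABCAACCCCAAAAAAAACCCCCCCCCCCCCCCC ⇒ BC·AA·CC·CC·AA·AA·AA·AA·CC·CC·CC·CC·CC·CC·CC·CC·BC·AA·CC·CC·AA·AA·AA·AA·CC·CC·CC·CC·CC·CC·CC·CC·AA·AA·AA·AA·AA·AA·AA·AA·AA·AA·AA·AA·AA·AA·AA·AA
    A ↦ CC
    B ↦ BC
    C ↦ AA

A->CC, B->BC, C->AA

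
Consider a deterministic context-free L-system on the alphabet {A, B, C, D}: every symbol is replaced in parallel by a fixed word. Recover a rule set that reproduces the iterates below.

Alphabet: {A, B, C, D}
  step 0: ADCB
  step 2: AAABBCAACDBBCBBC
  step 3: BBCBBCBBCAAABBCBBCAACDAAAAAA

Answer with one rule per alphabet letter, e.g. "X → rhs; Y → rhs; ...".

  step 2 ⇒ step 3: AAABBCAACDBBCBBC ⇒ BBC·BBC·BBC·A·A·A·BBC·BBC·A·ACD·A·A·A·A·A·A
    A ↦ BBC
    B ↦ A
    C ↦ A
    D ↦ ACD

A->BBC, B->A, C->A, D->ACD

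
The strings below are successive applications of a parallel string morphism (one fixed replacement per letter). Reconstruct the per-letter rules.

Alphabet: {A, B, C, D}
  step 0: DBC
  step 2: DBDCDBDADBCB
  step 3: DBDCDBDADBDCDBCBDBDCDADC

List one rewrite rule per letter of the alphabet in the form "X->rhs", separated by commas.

  step 2 ⇒ step 3: DBDCDBDADBCB ⇒ DB·DC·DB·DA·DB·DC·DB·CB·DB·DC·DA·DC
    A ↦ CB
    B ↦ DC
    C ↦ DA
    D ↦ DB

A->CB, B->DC, C->DA, D->DB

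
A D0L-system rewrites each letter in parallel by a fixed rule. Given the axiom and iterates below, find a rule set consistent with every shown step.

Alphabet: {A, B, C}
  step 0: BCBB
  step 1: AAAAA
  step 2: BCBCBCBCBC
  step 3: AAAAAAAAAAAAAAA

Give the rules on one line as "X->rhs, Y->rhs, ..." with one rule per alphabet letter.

A->BC, B->A, C->AA

  step 2 ⇒ step 3: BCBCBCBCBC ⇒ A·AA·A·AA·A·AA·A·AA·A·AA
    B ↦ A
    C ↦ AA
  step 1 ⇒ step 2: AAAAA ⇒ BC·BC·BC·BC·BC
    A ↦ BC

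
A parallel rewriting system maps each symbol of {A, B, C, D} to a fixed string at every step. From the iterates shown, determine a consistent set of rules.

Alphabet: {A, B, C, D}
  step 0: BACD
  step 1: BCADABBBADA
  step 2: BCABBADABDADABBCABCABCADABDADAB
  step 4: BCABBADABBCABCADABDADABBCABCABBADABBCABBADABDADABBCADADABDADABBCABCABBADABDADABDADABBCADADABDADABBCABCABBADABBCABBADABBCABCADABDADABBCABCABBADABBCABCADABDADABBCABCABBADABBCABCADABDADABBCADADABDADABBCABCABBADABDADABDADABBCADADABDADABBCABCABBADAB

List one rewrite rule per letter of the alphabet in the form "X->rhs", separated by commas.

  step 1 ⇒ step 2: BCADABBBADA ⇒ BCA·BBA·DAB·DA·DAB·BCA·BCA·BCA·DAB·DA·DAB
    A ↦ DAB
    B ↦ BCA
    C ↦ BBA
    D ↦ DA

A->DAB, B->BCA, C->BBA, D->DA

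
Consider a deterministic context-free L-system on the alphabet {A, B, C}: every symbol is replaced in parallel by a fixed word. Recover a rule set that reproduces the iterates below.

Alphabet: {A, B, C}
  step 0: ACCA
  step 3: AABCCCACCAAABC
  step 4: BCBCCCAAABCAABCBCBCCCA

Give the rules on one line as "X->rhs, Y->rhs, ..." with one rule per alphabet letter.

  step 3 ⇒ step 4: AABCCCACCAAABC ⇒ BC·BC·CC·A·A·A·BC·A·A·BC·BC·BC·CC·A
    A ↦ BC
    B ↦ CC
    C ↦ A

A->BC, B->CC, C->A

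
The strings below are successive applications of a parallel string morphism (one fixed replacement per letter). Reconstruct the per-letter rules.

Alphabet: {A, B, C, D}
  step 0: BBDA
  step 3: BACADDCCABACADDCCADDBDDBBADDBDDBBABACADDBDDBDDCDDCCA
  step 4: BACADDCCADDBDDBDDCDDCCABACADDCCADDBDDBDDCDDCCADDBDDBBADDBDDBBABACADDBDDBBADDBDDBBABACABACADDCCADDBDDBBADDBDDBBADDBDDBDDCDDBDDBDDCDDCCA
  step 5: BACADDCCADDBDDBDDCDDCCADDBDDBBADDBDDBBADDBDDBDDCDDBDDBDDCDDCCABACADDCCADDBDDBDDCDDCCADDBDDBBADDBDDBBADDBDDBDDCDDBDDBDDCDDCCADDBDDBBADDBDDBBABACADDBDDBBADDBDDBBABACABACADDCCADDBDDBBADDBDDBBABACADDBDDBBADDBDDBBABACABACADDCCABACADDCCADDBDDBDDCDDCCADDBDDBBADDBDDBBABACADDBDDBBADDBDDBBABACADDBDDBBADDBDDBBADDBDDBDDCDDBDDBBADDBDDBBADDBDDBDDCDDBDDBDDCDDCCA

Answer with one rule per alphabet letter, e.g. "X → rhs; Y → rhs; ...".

  step 4 ⇒ step 5: BACADDCCADDBDDBDDCDDCCABACADDCCADDBDDBDDCDDCCADDBDDBBADDBDDBBABACADDBDDBBADDBDDBBABACABACADDCCADDBDDBBADDBDDBBADDBDDBDDCDDBDDBDDCDDCCA ⇒ BA·CA·DDC·CA·DDB·DDB·DDC·DDC·CA·DDB·DDB·BA·DDB·DDB·BA·DDB·DDB·DDC·DDB·DDB·DDC·DDC·CA·BA·CA·DDC·CA·DDB·DDB·DDC·DDC·CA·DDB·DDB·BA·DDB·DDB·BA·DDB·DDB·DDC·DDB·DDB·DDC·DDC·CA·DDB·DDB·BA·DDB·DDB·BA·BA·CA·DDB·DDB·BA·DDB·DDB·BA·BA·CA·BA·CA·DDC·CA·DDB·DDB·BA·DDB·DDB·BA·BA·CA·DDB·DDB·BA·DDB·DDB·BA·BA·CA·BA·CA·DDC·CA·BA·CA·DDC·CA·DDB·DDB·DDC·DDC·CA·DDB·DDB·BA·DDB·DDB·BA·BA·CA·DDB·DDB·BA·DDB·DDB·BA·BA·CA·DDB·DDB·BA·DDB·DDB·BA·DDB·DDB·DDC·DDB·DDB·BA·DDB·DDB·BA·DDB·DDB·DDC·DDB·DDB·DDC·DDC·CA
    A ↦ CA
    B ↦ BA
    C ↦ DDC
    D ↦ DDB

A->CA, B->BA, C->DDC, D->DDB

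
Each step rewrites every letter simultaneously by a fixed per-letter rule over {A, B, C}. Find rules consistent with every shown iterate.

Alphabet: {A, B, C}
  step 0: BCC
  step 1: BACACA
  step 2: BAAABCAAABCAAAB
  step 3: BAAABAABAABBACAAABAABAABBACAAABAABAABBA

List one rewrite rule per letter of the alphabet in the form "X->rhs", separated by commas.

  step 2 ⇒ step 3: BAAABCAAABCAAAB ⇒ BA·AAB·AAB·AAB·BA·CA·AAB·AAB·AAB·BA·CA·AAB·AAB·AAB·BA
    A ↦ AAB
    B ↦ BA
    C ↦ CA

A->AAB, B->BA, C->CA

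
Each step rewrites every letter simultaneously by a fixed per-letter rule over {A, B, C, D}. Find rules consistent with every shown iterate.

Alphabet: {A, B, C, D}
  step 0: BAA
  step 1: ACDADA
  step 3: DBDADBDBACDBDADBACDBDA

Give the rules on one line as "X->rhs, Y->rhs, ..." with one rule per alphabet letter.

  step 0 ⇒ step 1: BAA ⇒ AC·DA·DA
    A ↦ DA
    B ↦ AC
    C ↦ D  (constrained at step 1)
    D ↦ DB  (constrained at step 1)

A->DA, B->AC, C->D, D->DB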